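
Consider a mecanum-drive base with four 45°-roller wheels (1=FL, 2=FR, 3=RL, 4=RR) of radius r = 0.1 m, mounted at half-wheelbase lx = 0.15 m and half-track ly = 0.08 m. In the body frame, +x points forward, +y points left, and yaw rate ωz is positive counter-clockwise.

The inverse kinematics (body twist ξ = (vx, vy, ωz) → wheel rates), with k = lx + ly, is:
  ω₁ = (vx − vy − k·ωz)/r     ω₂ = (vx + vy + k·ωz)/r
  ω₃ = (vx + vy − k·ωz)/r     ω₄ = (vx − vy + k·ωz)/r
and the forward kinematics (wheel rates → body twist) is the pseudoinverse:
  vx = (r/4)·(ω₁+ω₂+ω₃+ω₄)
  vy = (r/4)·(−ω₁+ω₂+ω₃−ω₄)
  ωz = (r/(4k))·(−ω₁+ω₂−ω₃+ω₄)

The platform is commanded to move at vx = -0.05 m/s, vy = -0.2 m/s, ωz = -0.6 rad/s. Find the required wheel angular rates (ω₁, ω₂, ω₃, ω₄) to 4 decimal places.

k = lx + ly = 0.15 + 0.08 = 0.2300;  k·ωz = 0.2300·-0.6 = -0.1380
ω₁ (FL) = (vx − vy − k·ωz)/r = 0.2880/0.1 = 2.8800
ω₂ (FR) = (vx + vy + k·ωz)/r = -0.3880/0.1 = -3.8800
ω₃ (RL) = (vx + vy − k·ωz)/r = -0.1120/0.1 = -1.1200
ω₄ (RR) = (vx − vy + k·ωz)/r = 0.0120/0.1 = 0.1200

(2.8800, -3.8800, -1.1200, 0.1200)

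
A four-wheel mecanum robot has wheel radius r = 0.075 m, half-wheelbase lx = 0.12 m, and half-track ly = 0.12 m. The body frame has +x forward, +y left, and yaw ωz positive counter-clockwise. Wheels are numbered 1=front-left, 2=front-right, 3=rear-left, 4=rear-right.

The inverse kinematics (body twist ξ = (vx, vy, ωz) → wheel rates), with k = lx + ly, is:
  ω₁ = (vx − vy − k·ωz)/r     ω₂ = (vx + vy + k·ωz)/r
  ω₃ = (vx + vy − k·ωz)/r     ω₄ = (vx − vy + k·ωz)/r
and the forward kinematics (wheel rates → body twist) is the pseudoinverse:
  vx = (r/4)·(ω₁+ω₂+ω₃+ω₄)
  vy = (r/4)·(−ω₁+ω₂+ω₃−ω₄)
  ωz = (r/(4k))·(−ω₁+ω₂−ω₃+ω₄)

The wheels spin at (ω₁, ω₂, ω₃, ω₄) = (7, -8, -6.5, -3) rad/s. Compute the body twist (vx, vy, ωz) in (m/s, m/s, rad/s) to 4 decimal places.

k = lx + ly = 0.12 + 0.12 = 0.2400
ω₁+ω₂+ω₃+ω₄ = -10.5000  →  vx = (0.075/4)·-10.5000 = -0.1969
−ω₁+ω₂+ω₃−ω₄ = -18.5000  →  vy = (0.075/4)·-18.5000 = -0.3469
−ω₁+ω₂−ω₃+ω₄ = -11.5000  →  ωz = (0.075/0.9600)·-11.5000 = -0.8984

(-0.1969, -0.3469, -0.8984)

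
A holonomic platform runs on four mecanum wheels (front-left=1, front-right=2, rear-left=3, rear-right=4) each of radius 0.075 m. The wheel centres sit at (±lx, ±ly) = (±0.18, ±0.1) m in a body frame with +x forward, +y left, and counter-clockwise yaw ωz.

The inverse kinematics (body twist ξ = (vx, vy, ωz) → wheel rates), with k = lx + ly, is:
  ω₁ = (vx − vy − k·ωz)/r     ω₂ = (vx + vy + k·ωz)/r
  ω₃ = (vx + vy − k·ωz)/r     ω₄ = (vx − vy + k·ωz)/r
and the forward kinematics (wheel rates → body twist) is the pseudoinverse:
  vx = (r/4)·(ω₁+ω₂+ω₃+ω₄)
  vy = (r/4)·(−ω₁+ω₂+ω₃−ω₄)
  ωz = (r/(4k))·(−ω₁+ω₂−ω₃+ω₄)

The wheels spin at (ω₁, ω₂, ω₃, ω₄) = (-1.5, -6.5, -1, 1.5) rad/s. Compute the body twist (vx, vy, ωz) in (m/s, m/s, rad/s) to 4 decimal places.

(-0.1406, -0.1406, -0.1674)

k = lx + ly = 0.18 + 0.1 = 0.2800
ω₁+ω₂+ω₃+ω₄ = -7.5000  →  vx = (0.075/4)·-7.5000 = -0.1406
−ω₁+ω₂+ω₃−ω₄ = -7.5000  →  vy = (0.075/4)·-7.5000 = -0.1406
−ω₁+ω₂−ω₃+ω₄ = -2.5000  →  ωz = (0.075/1.1200)·-2.5000 = -0.1674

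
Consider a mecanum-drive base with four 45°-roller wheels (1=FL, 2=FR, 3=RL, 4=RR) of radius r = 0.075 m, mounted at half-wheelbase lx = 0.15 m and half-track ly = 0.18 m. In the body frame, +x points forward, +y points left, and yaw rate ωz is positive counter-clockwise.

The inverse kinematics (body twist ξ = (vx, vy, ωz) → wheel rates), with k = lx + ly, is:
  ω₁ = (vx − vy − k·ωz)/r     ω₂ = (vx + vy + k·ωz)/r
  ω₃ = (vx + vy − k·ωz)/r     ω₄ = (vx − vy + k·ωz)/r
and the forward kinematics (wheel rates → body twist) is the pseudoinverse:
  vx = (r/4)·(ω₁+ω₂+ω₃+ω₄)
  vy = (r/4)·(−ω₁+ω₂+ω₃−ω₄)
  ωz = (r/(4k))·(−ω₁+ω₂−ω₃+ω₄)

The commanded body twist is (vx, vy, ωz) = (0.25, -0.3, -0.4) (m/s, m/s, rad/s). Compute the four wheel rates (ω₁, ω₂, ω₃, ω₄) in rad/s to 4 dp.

k = lx + ly = 0.15 + 0.18 = 0.3300;  k·ωz = 0.3300·-0.4 = -0.1320
ω₁ (FL) = (vx − vy − k·ωz)/r = 0.6820/0.075 = 9.0933
ω₂ (FR) = (vx + vy + k·ωz)/r = -0.1820/0.075 = -2.4267
ω₃ (RL) = (vx + vy − k·ωz)/r = 0.0820/0.075 = 1.0933
ω₄ (RR) = (vx − vy + k·ωz)/r = 0.4180/0.075 = 5.5733

(9.0933, -2.4267, 1.0933, 5.5733)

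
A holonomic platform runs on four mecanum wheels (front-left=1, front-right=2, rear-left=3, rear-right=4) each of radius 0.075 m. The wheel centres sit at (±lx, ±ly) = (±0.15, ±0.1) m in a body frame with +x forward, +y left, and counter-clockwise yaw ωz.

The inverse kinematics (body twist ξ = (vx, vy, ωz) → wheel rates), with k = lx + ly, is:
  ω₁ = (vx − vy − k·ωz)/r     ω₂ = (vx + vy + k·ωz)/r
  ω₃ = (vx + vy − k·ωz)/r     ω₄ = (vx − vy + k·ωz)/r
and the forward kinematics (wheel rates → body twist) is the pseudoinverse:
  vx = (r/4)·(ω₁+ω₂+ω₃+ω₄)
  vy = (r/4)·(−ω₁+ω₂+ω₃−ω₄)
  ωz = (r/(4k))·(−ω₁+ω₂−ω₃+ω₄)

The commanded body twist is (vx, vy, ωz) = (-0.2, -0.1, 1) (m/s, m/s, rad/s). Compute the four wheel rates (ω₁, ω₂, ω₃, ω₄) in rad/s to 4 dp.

(-4.6667, -0.6667, -7.3333, 2.0000)

k = lx + ly = 0.15 + 0.1 = 0.2500;  k·ωz = 0.2500·1 = 0.2500
ω₁ (FL) = (vx − vy − k·ωz)/r = -0.3500/0.075 = -4.6667
ω₂ (FR) = (vx + vy + k·ωz)/r = -0.0500/0.075 = -0.6667
ω₃ (RL) = (vx + vy − k·ωz)/r = -0.5500/0.075 = -7.3333
ω₄ (RR) = (vx − vy + k·ωz)/r = 0.1500/0.075 = 2.0000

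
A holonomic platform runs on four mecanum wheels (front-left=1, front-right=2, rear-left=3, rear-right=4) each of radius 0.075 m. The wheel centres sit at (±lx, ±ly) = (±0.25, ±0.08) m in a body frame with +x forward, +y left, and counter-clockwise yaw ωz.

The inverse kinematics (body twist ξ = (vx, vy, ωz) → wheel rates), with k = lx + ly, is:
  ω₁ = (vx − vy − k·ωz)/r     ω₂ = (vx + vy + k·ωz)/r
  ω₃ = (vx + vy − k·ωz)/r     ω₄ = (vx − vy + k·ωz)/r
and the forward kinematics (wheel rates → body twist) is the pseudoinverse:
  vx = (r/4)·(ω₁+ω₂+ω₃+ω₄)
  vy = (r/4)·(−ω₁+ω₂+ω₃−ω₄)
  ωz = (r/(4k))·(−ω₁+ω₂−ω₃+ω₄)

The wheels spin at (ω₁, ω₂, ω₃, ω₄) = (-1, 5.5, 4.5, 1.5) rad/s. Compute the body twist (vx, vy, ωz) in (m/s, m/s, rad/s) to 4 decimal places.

k = lx + ly = 0.25 + 0.08 = 0.3300
ω₁+ω₂+ω₃+ω₄ = 10.5000  →  vx = (0.075/4)·10.5000 = 0.1969
−ω₁+ω₂+ω₃−ω₄ = 9.5000  →  vy = (0.075/4)·9.5000 = 0.1781
−ω₁+ω₂−ω₃+ω₄ = 3.5000  →  ωz = (0.075/1.3200)·3.5000 = 0.1989

(0.1969, 0.1781, 0.1989)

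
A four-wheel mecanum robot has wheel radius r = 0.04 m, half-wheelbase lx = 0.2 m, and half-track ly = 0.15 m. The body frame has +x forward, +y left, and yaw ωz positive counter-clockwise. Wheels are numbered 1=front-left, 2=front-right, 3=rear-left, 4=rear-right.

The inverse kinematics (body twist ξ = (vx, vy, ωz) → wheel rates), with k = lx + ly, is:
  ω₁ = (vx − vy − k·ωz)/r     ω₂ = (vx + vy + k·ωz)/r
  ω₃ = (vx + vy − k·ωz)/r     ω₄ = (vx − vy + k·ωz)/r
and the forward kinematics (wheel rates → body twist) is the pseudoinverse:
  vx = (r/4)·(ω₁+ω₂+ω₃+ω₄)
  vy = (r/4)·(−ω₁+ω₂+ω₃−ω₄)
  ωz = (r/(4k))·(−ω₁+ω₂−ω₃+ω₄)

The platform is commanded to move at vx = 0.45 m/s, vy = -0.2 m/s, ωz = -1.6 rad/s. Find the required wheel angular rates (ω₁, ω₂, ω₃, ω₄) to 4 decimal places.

(30.2500, -7.7500, 20.2500, 2.2500)

k = lx + ly = 0.2 + 0.15 = 0.3500;  k·ωz = 0.3500·-1.6 = -0.5600
ω₁ (FL) = (vx − vy − k·ωz)/r = 1.2100/0.04 = 30.2500
ω₂ (FR) = (vx + vy + k·ωz)/r = -0.3100/0.04 = -7.7500
ω₃ (RL) = (vx + vy − k·ωz)/r = 0.8100/0.04 = 20.2500
ω₄ (RR) = (vx − vy + k·ωz)/r = 0.0900/0.04 = 2.2500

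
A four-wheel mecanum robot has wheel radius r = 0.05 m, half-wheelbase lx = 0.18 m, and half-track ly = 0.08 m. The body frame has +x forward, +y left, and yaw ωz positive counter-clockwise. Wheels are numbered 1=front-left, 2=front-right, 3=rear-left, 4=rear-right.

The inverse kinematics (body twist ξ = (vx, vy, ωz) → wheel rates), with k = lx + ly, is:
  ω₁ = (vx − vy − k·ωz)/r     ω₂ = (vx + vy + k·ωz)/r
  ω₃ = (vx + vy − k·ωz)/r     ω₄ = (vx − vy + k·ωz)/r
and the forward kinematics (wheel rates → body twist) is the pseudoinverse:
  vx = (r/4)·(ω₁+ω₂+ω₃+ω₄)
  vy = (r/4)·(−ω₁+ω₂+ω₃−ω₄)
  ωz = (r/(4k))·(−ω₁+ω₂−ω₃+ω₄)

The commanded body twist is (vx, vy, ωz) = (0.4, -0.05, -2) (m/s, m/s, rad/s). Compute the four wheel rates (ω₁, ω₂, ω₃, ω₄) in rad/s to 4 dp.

(19.4000, -3.4000, 17.4000, -1.4000)

k = lx + ly = 0.18 + 0.08 = 0.2600;  k·ωz = 0.2600·-2 = -0.5200
ω₁ (FL) = (vx − vy − k·ωz)/r = 0.9700/0.05 = 19.4000
ω₂ (FR) = (vx + vy + k·ωz)/r = -0.1700/0.05 = -3.4000
ω₃ (RL) = (vx + vy − k·ωz)/r = 0.8700/0.05 = 17.4000
ω₄ (RR) = (vx − vy + k·ωz)/r = -0.0700/0.05 = -1.4000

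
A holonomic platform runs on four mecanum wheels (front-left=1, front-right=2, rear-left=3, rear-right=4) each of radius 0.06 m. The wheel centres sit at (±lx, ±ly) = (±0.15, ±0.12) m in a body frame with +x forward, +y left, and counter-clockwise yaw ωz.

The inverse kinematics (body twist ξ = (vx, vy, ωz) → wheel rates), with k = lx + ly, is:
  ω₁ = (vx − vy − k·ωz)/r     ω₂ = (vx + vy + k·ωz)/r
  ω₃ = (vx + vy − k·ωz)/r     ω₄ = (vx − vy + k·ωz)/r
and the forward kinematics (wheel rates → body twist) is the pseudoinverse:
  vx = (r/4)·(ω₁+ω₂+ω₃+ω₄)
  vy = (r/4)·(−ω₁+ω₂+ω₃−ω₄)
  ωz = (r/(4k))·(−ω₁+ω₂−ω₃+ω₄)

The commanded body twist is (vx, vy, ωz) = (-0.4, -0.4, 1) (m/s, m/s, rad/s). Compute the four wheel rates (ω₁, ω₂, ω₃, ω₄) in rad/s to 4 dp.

k = lx + ly = 0.15 + 0.12 = 0.2700;  k·ωz = 0.2700·1 = 0.2700
ω₁ (FL) = (vx − vy − k·ωz)/r = -0.2700/0.06 = -4.5000
ω₂ (FR) = (vx + vy + k·ωz)/r = -0.5300/0.06 = -8.8333
ω₃ (RL) = (vx + vy − k·ωz)/r = -1.0700/0.06 = -17.8333
ω₄ (RR) = (vx − vy + k·ωz)/r = 0.2700/0.06 = 4.5000

(-4.5000, -8.8333, -17.8333, 4.5000)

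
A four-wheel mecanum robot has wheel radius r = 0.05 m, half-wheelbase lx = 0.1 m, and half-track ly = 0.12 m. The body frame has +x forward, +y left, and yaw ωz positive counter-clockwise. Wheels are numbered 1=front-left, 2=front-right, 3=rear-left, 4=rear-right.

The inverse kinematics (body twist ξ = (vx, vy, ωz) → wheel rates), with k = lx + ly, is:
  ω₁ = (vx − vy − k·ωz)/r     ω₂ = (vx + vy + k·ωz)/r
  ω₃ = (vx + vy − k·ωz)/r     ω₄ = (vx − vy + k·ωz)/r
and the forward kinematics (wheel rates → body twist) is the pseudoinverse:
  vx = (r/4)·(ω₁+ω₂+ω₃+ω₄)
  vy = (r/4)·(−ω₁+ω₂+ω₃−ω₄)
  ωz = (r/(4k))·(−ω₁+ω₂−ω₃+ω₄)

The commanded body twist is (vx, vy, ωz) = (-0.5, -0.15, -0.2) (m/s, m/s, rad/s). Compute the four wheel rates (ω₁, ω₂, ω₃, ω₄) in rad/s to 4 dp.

(-6.1200, -13.8800, -12.1200, -7.8800)

k = lx + ly = 0.1 + 0.12 = 0.2200;  k·ωz = 0.2200·-0.2 = -0.0440
ω₁ (FL) = (vx − vy − k·ωz)/r = -0.3060/0.05 = -6.1200
ω₂ (FR) = (vx + vy + k·ωz)/r = -0.6940/0.05 = -13.8800
ω₃ (RL) = (vx + vy − k·ωz)/r = -0.6060/0.05 = -12.1200
ω₄ (RR) = (vx − vy + k·ωz)/r = -0.3940/0.05 = -7.8800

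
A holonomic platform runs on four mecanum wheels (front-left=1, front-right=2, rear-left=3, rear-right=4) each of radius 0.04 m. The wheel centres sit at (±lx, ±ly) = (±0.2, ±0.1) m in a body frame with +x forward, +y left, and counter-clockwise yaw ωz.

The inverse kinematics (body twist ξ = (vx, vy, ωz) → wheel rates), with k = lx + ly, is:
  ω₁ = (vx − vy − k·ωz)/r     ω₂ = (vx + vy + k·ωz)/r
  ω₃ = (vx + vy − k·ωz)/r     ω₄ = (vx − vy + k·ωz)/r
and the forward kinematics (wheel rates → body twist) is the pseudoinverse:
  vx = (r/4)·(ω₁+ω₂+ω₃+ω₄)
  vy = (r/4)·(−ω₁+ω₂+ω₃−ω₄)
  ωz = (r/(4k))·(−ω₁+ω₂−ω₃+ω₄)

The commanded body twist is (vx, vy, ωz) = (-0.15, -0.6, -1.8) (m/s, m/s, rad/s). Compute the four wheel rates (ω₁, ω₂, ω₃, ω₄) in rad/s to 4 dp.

(24.7500, -32.2500, -5.2500, -2.2500)

k = lx + ly = 0.2 + 0.1 = 0.3000;  k·ωz = 0.3000·-1.8 = -0.5400
ω₁ (FL) = (vx − vy − k·ωz)/r = 0.9900/0.04 = 24.7500
ω₂ (FR) = (vx + vy + k·ωz)/r = -1.2900/0.04 = -32.2500
ω₃ (RL) = (vx + vy − k·ωz)/r = -0.2100/0.04 = -5.2500
ω₄ (RR) = (vx − vy + k·ωz)/r = -0.0900/0.04 = -2.2500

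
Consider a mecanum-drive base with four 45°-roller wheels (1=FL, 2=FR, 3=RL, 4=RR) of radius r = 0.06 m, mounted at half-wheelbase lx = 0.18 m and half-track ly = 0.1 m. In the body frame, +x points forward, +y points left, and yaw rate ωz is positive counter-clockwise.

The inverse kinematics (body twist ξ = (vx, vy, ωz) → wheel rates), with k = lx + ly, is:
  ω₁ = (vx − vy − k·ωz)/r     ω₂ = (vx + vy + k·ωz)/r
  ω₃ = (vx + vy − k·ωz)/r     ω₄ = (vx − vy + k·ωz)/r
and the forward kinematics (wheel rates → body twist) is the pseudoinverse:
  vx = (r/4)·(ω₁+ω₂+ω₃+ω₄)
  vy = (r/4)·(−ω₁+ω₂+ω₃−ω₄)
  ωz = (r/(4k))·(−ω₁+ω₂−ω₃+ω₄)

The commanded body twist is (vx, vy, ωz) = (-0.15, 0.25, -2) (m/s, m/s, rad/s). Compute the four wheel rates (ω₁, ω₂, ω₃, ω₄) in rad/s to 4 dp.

(2.6667, -7.6667, 11.0000, -16.0000)

k = lx + ly = 0.18 + 0.1 = 0.2800;  k·ωz = 0.2800·-2 = -0.5600
ω₁ (FL) = (vx − vy − k·ωz)/r = 0.1600/0.06 = 2.6667
ω₂ (FR) = (vx + vy + k·ωz)/r = -0.4600/0.06 = -7.6667
ω₃ (RL) = (vx + vy − k·ωz)/r = 0.6600/0.06 = 11.0000
ω₄ (RR) = (vx − vy + k·ωz)/r = -0.9600/0.06 = -16.0000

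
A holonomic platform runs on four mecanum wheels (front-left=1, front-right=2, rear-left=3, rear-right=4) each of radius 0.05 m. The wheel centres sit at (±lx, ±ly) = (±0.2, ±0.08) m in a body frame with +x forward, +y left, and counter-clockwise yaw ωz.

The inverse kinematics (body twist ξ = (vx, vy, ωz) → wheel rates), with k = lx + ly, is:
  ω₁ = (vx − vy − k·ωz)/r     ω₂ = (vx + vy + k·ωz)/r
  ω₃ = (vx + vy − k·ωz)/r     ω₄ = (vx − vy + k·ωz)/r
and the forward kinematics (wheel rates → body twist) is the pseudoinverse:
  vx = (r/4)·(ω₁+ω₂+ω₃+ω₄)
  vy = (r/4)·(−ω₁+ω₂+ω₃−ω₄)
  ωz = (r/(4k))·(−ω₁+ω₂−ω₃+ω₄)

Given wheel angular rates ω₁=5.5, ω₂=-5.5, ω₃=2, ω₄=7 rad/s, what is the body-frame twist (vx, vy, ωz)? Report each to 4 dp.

k = lx + ly = 0.2 + 0.08 = 0.2800
ω₁+ω₂+ω₃+ω₄ = 9.0000  →  vx = (0.05/4)·9.0000 = 0.1125
−ω₁+ω₂+ω₃−ω₄ = -16.0000  →  vy = (0.05/4)·-16.0000 = -0.2000
−ω₁+ω₂−ω₃+ω₄ = -6.0000  →  ωz = (0.05/1.1200)·-6.0000 = -0.2679

(0.1125, -0.2000, -0.2679)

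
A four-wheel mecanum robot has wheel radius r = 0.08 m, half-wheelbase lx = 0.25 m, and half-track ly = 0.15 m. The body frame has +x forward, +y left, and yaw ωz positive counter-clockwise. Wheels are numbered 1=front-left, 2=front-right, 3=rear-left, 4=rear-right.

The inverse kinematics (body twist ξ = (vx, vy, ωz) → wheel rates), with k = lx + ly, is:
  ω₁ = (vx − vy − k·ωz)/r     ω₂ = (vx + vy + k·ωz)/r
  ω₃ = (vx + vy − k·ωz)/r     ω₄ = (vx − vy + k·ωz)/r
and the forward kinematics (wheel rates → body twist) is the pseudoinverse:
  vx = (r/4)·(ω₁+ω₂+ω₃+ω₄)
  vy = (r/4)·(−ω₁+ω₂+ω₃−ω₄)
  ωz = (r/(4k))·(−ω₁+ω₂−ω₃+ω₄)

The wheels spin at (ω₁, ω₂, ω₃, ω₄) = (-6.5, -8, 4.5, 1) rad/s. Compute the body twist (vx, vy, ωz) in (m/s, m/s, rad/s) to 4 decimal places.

k = lx + ly = 0.25 + 0.15 = 0.4000
ω₁+ω₂+ω₃+ω₄ = -9.0000  →  vx = (0.08/4)·-9.0000 = -0.1800
−ω₁+ω₂+ω₃−ω₄ = 2.0000  →  vy = (0.08/4)·2.0000 = 0.0400
−ω₁+ω₂−ω₃+ω₄ = -5.0000  →  ωz = (0.08/1.6000)·-5.0000 = -0.2500

(-0.1800, 0.0400, -0.2500)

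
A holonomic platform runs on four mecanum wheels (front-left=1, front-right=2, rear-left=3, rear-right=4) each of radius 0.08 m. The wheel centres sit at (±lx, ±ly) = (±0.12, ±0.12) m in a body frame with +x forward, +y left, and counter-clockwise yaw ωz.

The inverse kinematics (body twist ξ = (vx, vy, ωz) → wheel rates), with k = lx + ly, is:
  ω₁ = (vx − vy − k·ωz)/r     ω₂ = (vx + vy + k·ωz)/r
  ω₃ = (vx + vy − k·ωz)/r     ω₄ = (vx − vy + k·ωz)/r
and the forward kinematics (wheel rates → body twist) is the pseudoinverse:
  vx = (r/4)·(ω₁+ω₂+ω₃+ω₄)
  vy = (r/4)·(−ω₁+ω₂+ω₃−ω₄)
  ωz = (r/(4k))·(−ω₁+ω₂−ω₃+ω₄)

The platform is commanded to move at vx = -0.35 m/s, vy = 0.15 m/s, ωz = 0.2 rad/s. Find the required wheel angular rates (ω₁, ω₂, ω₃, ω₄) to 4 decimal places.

k = lx + ly = 0.12 + 0.12 = 0.2400;  k·ωz = 0.2400·0.2 = 0.0480
ω₁ (FL) = (vx − vy − k·ωz)/r = -0.5480/0.08 = -6.8500
ω₂ (FR) = (vx + vy + k·ωz)/r = -0.1520/0.08 = -1.9000
ω₃ (RL) = (vx + vy − k·ωz)/r = -0.2480/0.08 = -3.1000
ω₄ (RR) = (vx − vy + k·ωz)/r = -0.4520/0.08 = -5.6500

(-6.8500, -1.9000, -3.1000, -5.6500)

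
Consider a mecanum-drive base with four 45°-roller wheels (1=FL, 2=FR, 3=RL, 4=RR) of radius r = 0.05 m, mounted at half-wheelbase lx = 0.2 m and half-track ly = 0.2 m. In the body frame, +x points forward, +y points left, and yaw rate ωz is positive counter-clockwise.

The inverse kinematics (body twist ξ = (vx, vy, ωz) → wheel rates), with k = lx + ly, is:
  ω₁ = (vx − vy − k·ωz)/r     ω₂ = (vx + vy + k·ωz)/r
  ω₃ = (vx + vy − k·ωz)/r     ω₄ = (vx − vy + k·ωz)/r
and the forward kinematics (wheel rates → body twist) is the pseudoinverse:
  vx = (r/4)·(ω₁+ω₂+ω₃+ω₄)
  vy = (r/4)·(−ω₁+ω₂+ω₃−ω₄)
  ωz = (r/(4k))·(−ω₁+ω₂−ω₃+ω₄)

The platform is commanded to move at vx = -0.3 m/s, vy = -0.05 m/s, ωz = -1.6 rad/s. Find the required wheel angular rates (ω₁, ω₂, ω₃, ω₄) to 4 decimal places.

k = lx + ly = 0.2 + 0.2 = 0.4000;  k·ωz = 0.4000·-1.6 = -0.6400
ω₁ (FL) = (vx − vy − k·ωz)/r = 0.3900/0.05 = 7.8000
ω₂ (FR) = (vx + vy + k·ωz)/r = -0.9900/0.05 = -19.8000
ω₃ (RL) = (vx + vy − k·ωz)/r = 0.2900/0.05 = 5.8000
ω₄ (RR) = (vx − vy + k·ωz)/r = -0.8900/0.05 = -17.8000

(7.8000, -19.8000, 5.8000, -17.8000)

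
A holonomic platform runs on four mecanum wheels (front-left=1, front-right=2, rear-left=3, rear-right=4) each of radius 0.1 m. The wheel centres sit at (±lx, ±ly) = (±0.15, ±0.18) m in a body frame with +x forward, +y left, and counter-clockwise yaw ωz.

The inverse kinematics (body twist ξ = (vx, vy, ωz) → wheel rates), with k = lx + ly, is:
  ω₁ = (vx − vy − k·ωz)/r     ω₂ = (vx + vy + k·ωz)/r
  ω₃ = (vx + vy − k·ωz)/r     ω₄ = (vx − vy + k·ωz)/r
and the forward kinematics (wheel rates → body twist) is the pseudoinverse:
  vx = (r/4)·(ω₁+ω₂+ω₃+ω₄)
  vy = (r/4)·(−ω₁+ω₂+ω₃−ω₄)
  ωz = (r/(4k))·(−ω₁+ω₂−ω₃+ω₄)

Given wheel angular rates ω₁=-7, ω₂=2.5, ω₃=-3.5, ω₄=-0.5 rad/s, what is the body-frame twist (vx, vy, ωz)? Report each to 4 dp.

k = lx + ly = 0.15 + 0.18 = 0.3300
ω₁+ω₂+ω₃+ω₄ = -8.5000  →  vx = (0.1/4)·-8.5000 = -0.2125
−ω₁+ω₂+ω₃−ω₄ = 6.5000  →  vy = (0.1/4)·6.5000 = 0.1625
−ω₁+ω₂−ω₃+ω₄ = 12.5000  →  ωz = (0.1/1.3200)·12.5000 = 0.9470

(-0.2125, 0.1625, 0.9470)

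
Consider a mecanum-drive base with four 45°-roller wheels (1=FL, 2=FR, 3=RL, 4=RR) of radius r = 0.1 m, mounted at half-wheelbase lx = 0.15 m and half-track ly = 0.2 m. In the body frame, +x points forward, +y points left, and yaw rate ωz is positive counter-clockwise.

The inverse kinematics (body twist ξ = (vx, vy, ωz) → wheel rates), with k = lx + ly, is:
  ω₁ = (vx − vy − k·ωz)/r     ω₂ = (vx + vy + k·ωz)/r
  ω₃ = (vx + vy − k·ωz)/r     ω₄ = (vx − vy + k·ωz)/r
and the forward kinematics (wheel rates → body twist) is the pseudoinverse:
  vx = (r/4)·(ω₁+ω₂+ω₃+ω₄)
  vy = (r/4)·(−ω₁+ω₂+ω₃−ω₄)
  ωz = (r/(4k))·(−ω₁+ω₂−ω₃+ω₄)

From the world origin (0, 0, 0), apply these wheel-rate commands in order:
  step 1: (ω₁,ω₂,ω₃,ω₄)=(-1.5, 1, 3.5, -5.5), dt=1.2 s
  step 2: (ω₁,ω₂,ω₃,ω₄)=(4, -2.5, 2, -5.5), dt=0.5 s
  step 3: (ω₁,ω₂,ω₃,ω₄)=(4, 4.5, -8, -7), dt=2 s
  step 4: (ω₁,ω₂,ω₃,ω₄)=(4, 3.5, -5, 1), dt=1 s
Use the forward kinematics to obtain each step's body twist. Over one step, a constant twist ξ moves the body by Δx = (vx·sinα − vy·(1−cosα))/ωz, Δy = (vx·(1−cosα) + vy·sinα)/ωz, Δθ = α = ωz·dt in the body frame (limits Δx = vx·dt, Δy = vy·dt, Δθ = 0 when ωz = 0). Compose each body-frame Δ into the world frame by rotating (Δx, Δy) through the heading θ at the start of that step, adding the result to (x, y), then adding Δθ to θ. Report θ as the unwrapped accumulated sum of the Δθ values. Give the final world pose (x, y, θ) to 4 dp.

step 1: ξ=(vx,vy,ωz)=(-0.0625, 0.2875, -0.4643), dt=1.2 → body Δ=(0.0225, 0.3478, -0.5571) → world pose (0.0225, 0.3478, -0.5571)
step 2: ξ=(vx,vy,ωz)=(-0.0500, 0.0250, -1.0000), dt=0.5 → body Δ=(-0.0209, 0.0181, -0.5000) → world pose (0.0143, 0.3742, -1.0571)
step 3: ξ=(vx,vy,ωz)=(-0.1625, -0.0125, 0.1071), dt=2.0 → body Δ=(-0.3199, -0.0595, 0.2143) → world pose (-0.1947, 0.6235, -0.8429)
step 4: ξ=(vx,vy,ωz)=(0.0875, -0.1625, 0.3929), dt=1.0 → body Δ=(0.1168, -0.1414, 0.3929) → world pose (-0.2225, 0.4423, -0.4500)

(-0.2225, 0.4423, -0.4500)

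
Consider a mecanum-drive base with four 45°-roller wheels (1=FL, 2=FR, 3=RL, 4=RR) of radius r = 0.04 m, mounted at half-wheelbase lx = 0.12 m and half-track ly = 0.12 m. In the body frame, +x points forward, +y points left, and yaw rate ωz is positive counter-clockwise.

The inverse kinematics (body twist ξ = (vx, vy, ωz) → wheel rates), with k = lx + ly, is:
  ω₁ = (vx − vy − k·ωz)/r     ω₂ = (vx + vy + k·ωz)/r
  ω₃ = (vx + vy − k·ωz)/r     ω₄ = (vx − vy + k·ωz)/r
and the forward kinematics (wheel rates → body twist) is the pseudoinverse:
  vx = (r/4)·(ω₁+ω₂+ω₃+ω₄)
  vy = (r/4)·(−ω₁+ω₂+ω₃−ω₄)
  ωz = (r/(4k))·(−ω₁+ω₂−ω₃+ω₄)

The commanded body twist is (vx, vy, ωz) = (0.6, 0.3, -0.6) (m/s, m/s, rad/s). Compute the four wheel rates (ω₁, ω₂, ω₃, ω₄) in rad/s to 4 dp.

k = lx + ly = 0.12 + 0.12 = 0.2400;  k·ωz = 0.2400·-0.6 = -0.1440
ω₁ (FL) = (vx − vy − k·ωz)/r = 0.4440/0.04 = 11.1000
ω₂ (FR) = (vx + vy + k·ωz)/r = 0.7560/0.04 = 18.9000
ω₃ (RL) = (vx + vy − k·ωz)/r = 1.0440/0.04 = 26.1000
ω₄ (RR) = (vx − vy + k·ωz)/r = 0.1560/0.04 = 3.9000

(11.1000, 18.9000, 26.1000, 3.9000)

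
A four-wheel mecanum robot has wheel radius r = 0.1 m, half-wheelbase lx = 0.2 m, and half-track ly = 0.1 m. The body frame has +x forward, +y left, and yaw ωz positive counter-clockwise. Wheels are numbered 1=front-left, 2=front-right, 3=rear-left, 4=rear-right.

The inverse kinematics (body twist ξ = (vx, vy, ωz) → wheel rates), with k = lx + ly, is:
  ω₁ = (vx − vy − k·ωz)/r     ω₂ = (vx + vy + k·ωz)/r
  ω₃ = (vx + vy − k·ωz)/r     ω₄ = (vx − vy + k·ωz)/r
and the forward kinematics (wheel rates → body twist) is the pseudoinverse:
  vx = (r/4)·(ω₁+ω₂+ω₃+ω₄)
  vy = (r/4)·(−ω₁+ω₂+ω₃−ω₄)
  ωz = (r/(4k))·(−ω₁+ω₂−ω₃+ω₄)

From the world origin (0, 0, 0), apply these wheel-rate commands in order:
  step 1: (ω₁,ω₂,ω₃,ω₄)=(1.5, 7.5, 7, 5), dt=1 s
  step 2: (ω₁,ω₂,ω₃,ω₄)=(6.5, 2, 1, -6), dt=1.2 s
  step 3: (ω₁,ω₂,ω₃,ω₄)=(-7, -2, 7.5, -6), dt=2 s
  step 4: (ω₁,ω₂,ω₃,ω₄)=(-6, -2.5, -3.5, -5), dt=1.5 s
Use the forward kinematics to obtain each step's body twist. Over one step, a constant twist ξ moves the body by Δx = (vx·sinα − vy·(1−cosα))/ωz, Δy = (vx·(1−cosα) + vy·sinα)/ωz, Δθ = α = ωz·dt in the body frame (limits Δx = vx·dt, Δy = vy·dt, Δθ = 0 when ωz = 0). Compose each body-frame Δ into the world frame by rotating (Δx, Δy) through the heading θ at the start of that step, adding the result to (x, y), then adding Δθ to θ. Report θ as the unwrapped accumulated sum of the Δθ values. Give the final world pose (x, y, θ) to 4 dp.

step 1: ξ=(vx,vy,ωz)=(0.5250, 0.2000, 0.3333), dt=1.0 → body Δ=(0.4823, 0.2830, 0.3333) → world pose (0.4823, 0.2830, 0.3333)
step 2: ξ=(vx,vy,ωz)=(0.0875, 0.0625, -0.9583), dt=1.2 → body Δ=(0.1219, 0.0055, -1.1500) → world pose (0.5957, 0.3281, -0.8167)
step 3: ξ=(vx,vy,ωz)=(-0.1875, 0.4625, -0.7083), dt=2.0 → body Δ=(0.2911, 0.8693, -1.4167) → world pose (1.4286, 0.7111, -2.2333)
step 4: ξ=(vx,vy,ωz)=(-0.4250, 0.1250, 0.1667), dt=1.5 → body Δ=(-0.6542, 0.1063, 0.2500) → world pose (1.9148, 1.1615, -1.9833)

(1.9148, 1.1615, -1.9833)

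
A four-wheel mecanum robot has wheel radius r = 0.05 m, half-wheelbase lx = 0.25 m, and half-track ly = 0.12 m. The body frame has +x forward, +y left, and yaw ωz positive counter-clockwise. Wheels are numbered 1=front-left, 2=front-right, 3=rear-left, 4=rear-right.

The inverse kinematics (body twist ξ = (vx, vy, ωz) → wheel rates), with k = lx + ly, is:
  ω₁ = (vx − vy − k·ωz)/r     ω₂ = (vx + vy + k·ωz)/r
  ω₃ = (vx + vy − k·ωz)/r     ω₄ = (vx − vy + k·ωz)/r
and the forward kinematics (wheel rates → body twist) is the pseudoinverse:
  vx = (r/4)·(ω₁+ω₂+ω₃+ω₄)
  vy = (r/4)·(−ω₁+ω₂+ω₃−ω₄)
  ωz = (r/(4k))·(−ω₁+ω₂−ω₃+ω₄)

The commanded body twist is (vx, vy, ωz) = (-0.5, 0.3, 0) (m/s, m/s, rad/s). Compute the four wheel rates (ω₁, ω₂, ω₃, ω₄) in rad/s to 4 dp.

(-16.0000, -4.0000, -4.0000, -16.0000)

k = lx + ly = 0.25 + 0.12 = 0.3700;  k·ωz = 0.3700·0 = 0.0000
ω₁ (FL) = (vx − vy − k·ωz)/r = -0.8000/0.05 = -16.0000
ω₂ (FR) = (vx + vy + k·ωz)/r = -0.2000/0.05 = -4.0000
ω₃ (RL) = (vx + vy − k·ωz)/r = -0.2000/0.05 = -4.0000
ω₄ (RR) = (vx − vy + k·ωz)/r = -0.8000/0.05 = -16.0000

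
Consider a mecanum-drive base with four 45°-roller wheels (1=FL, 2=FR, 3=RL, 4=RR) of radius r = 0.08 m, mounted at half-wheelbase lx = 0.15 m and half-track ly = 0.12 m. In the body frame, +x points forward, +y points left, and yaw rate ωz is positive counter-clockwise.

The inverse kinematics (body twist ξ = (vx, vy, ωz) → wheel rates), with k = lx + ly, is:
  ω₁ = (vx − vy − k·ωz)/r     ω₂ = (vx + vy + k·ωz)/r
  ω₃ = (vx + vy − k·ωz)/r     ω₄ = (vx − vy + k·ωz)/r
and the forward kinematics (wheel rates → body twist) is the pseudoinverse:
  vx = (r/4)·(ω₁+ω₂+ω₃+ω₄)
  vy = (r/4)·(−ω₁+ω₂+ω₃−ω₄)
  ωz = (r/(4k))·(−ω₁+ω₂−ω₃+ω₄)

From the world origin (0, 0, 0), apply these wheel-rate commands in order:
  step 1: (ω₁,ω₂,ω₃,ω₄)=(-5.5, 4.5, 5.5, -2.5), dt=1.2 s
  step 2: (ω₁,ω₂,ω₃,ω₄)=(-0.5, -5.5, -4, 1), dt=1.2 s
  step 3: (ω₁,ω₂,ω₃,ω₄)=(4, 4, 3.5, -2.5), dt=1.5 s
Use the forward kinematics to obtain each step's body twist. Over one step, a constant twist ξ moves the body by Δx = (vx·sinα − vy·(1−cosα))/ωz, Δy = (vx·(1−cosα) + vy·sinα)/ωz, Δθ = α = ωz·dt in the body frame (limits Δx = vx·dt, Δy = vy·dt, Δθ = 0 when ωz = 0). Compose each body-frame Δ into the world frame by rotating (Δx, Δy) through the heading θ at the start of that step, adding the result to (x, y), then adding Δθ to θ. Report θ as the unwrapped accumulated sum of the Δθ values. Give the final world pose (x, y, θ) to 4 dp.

step 1: ξ=(vx,vy,ωz)=(0.0400, 0.3600, 0.1481), dt=1.2 → body Δ=(0.0094, 0.4340, 0.1778) → world pose (0.0094, 0.4340, 0.1778)
step 2: ξ=(vx,vy,ωz)=(-0.1800, -0.2000, 0.0000), dt=1.2 → body Δ=(-0.2160, -0.2400, 0.0000) → world pose (-0.1607, 0.1596, 0.1778)
step 3: ξ=(vx,vy,ωz)=(0.1800, 0.1200, -0.4444), dt=1.5 → body Δ=(0.3083, 0.0802, -0.6667) → world pose (0.1285, 0.2931, -0.4889)

(0.1285, 0.2931, -0.4889)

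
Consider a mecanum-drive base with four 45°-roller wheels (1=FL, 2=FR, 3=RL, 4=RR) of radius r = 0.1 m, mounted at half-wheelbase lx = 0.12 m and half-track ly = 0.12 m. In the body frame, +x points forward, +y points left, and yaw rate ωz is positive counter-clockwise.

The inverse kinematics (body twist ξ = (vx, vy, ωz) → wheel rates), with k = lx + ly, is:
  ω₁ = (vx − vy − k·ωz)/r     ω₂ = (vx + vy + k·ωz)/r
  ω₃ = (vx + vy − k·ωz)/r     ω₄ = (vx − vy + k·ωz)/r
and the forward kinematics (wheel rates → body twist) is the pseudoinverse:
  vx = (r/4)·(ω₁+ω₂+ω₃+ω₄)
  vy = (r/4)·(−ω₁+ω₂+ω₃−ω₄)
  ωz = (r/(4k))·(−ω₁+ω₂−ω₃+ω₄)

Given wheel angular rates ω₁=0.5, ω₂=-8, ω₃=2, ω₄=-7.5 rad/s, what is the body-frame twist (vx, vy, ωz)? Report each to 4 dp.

k = lx + ly = 0.12 + 0.12 = 0.2400
ω₁+ω₂+ω₃+ω₄ = -13.0000  →  vx = (0.1/4)·-13.0000 = -0.3250
−ω₁+ω₂+ω₃−ω₄ = 1.0000  →  vy = (0.1/4)·1.0000 = 0.0250
−ω₁+ω₂−ω₃+ω₄ = -18.0000  →  ωz = (0.1/0.9600)·-18.0000 = -1.8750

(-0.3250, 0.0250, -1.8750)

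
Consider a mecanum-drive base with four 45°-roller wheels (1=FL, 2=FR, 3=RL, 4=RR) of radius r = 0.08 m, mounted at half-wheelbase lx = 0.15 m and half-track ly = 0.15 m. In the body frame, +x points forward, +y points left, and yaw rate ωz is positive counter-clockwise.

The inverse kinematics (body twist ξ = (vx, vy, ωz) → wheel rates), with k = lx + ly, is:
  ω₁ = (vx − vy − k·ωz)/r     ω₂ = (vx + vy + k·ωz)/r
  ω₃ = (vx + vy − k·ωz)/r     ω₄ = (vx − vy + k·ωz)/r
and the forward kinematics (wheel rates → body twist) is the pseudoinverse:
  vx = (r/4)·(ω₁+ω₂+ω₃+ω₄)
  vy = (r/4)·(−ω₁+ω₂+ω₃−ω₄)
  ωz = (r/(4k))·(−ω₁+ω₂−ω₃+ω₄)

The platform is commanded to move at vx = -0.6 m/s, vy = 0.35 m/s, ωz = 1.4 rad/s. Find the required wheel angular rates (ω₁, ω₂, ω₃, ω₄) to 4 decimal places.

(-17.1250, 2.1250, -8.3750, -6.6250)

k = lx + ly = 0.15 + 0.15 = 0.3000;  k·ωz = 0.3000·1.4 = 0.4200
ω₁ (FL) = (vx − vy − k·ωz)/r = -1.3700/0.08 = -17.1250
ω₂ (FR) = (vx + vy + k·ωz)/r = 0.1700/0.08 = 2.1250
ω₃ (RL) = (vx + vy − k·ωz)/r = -0.6700/0.08 = -8.3750
ω₄ (RR) = (vx − vy + k·ωz)/r = -0.5300/0.08 = -6.6250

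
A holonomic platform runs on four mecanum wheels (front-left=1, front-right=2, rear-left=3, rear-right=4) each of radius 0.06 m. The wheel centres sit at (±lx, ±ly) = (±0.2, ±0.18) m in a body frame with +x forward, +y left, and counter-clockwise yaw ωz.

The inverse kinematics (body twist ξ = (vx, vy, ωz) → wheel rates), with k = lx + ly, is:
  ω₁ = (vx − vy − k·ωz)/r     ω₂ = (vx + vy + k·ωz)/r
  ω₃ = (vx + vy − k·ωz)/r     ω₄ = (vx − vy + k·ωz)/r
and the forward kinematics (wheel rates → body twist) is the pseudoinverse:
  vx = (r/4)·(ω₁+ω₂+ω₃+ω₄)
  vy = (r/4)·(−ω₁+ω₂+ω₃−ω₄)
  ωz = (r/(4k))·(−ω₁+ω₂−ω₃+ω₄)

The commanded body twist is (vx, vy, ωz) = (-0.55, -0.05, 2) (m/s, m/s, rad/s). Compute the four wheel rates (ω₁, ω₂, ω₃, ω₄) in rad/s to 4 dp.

k = lx + ly = 0.2 + 0.18 = 0.3800;  k·ωz = 0.3800·2 = 0.7600
ω₁ (FL) = (vx − vy − k·ωz)/r = -1.2600/0.06 = -21.0000
ω₂ (FR) = (vx + vy + k·ωz)/r = 0.1600/0.06 = 2.6667
ω₃ (RL) = (vx + vy − k·ωz)/r = -1.3600/0.06 = -22.6667
ω₄ (RR) = (vx − vy + k·ωz)/r = 0.2600/0.06 = 4.3333

(-21.0000, 2.6667, -22.6667, 4.3333)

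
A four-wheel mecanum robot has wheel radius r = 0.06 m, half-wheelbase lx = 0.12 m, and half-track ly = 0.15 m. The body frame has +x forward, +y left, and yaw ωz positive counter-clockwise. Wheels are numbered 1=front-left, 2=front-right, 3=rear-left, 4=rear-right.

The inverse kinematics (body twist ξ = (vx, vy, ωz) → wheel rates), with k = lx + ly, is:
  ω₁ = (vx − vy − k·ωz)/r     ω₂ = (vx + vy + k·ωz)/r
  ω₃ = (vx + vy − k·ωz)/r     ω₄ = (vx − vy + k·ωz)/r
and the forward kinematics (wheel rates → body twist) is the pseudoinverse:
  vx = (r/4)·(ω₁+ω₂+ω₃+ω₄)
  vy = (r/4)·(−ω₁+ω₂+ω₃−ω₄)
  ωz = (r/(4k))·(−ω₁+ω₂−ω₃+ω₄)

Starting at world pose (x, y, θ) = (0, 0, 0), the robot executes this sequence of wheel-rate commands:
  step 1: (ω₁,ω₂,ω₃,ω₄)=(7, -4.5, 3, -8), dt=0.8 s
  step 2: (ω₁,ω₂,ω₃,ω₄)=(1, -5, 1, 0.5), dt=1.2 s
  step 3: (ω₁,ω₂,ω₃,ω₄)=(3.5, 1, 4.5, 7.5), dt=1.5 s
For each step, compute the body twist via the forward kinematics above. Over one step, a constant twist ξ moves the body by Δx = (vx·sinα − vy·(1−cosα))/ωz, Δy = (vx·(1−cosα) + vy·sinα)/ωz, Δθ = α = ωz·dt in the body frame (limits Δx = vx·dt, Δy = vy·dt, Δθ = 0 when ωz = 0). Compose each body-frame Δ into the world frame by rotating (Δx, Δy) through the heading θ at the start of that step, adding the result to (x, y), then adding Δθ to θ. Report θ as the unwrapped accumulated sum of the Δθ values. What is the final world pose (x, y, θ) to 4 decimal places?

step 1: ξ=(vx,vy,ωz)=(-0.0375, -0.0075, -1.2500), dt=0.8 → body Δ=(-0.0280, 0.0087, -1.0000) → world pose (-0.0280, 0.0087, -1.0000)
step 2: ξ=(vx,vy,ωz)=(-0.0375, -0.0825, -0.3611), dt=1.2 → body Δ=(-0.0647, -0.0863, -0.4333) → world pose (-0.1356, 0.0166, -1.4333)
step 3: ξ=(vx,vy,ωz)=(0.2475, -0.0825, 0.0278), dt=1.5 → body Δ=(0.3737, -0.1160, 0.0417) → world pose (-0.1993, -0.3695, -1.3917)

(-0.1993, -0.3695, -1.3917)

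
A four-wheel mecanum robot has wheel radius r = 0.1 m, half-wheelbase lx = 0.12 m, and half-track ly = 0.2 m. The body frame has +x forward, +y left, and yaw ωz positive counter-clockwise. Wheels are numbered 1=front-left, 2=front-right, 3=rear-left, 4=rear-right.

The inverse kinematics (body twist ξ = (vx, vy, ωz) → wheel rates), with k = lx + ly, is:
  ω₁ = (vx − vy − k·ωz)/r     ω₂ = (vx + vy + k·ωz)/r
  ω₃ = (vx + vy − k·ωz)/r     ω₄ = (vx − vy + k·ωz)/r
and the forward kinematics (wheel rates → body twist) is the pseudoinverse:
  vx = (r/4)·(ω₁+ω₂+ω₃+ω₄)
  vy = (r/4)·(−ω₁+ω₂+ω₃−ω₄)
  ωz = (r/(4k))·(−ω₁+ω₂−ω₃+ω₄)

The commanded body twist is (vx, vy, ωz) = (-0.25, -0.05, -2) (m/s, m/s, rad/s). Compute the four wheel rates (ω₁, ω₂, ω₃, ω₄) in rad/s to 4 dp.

(4.4000, -9.4000, 3.4000, -8.4000)

k = lx + ly = 0.12 + 0.2 = 0.3200;  k·ωz = 0.3200·-2 = -0.6400
ω₁ (FL) = (vx − vy − k·ωz)/r = 0.4400/0.1 = 4.4000
ω₂ (FR) = (vx + vy + k·ωz)/r = -0.9400/0.1 = -9.4000
ω₃ (RL) = (vx + vy − k·ωz)/r = 0.3400/0.1 = 3.4000
ω₄ (RR) = (vx − vy + k·ωz)/r = -0.8400/0.1 = -8.4000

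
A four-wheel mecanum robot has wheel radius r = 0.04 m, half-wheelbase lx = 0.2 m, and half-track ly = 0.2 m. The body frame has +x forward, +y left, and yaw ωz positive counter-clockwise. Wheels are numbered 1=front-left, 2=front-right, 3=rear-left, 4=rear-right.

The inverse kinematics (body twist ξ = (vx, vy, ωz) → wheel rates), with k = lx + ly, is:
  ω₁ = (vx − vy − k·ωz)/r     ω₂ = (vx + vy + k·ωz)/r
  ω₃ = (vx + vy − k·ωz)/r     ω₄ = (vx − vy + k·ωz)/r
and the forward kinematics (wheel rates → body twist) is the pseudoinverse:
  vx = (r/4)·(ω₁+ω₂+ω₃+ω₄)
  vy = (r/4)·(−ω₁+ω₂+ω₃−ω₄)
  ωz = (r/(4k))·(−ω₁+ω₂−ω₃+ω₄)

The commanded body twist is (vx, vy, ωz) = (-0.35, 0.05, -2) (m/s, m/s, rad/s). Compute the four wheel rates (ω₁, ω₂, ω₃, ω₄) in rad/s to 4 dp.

(10.0000, -27.5000, 12.5000, -30.0000)

k = lx + ly = 0.2 + 0.2 = 0.4000;  k·ωz = 0.4000·-2 = -0.8000
ω₁ (FL) = (vx − vy − k·ωz)/r = 0.4000/0.04 = 10.0000
ω₂ (FR) = (vx + vy + k·ωz)/r = -1.1000/0.04 = -27.5000
ω₃ (RL) = (vx + vy − k·ωz)/r = 0.5000/0.04 = 12.5000
ω₄ (RR) = (vx − vy + k·ωz)/r = -1.2000/0.04 = -30.0000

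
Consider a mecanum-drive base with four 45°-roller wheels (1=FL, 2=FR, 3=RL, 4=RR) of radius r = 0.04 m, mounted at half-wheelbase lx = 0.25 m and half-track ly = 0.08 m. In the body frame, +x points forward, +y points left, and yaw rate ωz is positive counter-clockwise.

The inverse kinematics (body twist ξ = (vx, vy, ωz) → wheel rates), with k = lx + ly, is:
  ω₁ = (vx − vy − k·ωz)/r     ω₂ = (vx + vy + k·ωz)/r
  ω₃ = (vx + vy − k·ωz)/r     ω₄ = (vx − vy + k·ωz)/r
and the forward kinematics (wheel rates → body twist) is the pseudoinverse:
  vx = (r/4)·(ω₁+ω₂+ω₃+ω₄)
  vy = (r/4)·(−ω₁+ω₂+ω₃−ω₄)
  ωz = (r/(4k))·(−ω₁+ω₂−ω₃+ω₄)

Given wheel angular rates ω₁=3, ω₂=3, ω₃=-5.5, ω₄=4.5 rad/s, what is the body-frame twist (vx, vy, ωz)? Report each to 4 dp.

(0.0500, -0.1000, 0.3030)

k = lx + ly = 0.25 + 0.08 = 0.3300
ω₁+ω₂+ω₃+ω₄ = 5.0000  →  vx = (0.04/4)·5.0000 = 0.0500
−ω₁+ω₂+ω₃−ω₄ = -10.0000  →  vy = (0.04/4)·-10.0000 = -0.1000
−ω₁+ω₂−ω₃+ω₄ = 10.0000  →  ωz = (0.04/1.3200)·10.0000 = 0.3030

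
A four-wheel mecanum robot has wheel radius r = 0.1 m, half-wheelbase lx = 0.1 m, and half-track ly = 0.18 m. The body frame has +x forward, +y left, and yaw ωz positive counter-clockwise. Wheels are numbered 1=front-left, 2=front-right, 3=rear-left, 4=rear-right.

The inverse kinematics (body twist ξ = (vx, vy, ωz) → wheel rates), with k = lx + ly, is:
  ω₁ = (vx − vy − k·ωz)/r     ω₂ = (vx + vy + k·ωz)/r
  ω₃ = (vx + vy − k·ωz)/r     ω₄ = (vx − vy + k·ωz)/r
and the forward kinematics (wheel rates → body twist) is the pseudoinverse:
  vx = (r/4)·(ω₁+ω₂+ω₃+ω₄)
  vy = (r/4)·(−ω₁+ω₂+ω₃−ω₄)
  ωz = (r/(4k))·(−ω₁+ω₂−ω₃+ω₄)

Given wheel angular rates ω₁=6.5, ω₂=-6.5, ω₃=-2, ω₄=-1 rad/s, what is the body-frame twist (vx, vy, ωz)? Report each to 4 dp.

k = lx + ly = 0.1 + 0.18 = 0.2800
ω₁+ω₂+ω₃+ω₄ = -3.0000  →  vx = (0.1/4)·-3.0000 = -0.0750
−ω₁+ω₂+ω₃−ω₄ = -14.0000  →  vy = (0.1/4)·-14.0000 = -0.3500
−ω₁+ω₂−ω₃+ω₄ = -12.0000  →  ωz = (0.1/1.1200)·-12.0000 = -1.0714

(-0.0750, -0.3500, -1.0714)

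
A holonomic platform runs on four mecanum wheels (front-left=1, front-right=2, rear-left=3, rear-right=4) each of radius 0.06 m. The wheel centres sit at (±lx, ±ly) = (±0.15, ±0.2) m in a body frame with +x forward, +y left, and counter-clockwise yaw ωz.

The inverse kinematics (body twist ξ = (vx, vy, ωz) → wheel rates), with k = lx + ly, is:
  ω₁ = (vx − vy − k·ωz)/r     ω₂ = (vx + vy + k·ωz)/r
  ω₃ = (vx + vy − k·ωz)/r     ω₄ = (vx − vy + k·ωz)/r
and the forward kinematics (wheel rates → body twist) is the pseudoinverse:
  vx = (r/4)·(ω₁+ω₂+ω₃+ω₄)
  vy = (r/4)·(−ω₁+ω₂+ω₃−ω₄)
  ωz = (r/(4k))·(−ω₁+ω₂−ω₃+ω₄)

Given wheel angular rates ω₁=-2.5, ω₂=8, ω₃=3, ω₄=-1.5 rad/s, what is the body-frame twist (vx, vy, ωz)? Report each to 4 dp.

(0.1050, 0.2250, 0.2571)

k = lx + ly = 0.15 + 0.2 = 0.3500
ω₁+ω₂+ω₃+ω₄ = 7.0000  →  vx = (0.06/4)·7.0000 = 0.1050
−ω₁+ω₂+ω₃−ω₄ = 15.0000  →  vy = (0.06/4)·15.0000 = 0.2250
−ω₁+ω₂−ω₃+ω₄ = 6.0000  →  ωz = (0.06/1.4000)·6.0000 = 0.2571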